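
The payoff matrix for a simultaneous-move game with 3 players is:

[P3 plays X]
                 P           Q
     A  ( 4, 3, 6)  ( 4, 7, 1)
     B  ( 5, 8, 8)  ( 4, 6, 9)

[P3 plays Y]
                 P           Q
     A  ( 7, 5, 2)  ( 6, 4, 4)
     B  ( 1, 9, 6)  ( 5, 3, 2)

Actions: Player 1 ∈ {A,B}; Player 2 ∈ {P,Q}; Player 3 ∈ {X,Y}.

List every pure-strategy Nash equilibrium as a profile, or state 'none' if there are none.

(A,P,X): not NE [P1→B gives 5>4; P2→Q gives 7>3]
(A,P,Y): not NE [P3→X gives 6>2]
(A,Q,X): not NE [P3→Y gives 4>1]
(A,Q,Y): not NE [P2→P gives 5>4]
(B,P,X): NE
(B,P,Y): not NE [P1→A gives 7>1; P3→X gives 8>6]
(B,Q,X): not NE [P2→P gives 8>6]
(B,Q,Y): not NE [P1→A gives 6>5; P2→P gives 9>3; P3→X gives 9>2]

Nash profiles: (B,P,X)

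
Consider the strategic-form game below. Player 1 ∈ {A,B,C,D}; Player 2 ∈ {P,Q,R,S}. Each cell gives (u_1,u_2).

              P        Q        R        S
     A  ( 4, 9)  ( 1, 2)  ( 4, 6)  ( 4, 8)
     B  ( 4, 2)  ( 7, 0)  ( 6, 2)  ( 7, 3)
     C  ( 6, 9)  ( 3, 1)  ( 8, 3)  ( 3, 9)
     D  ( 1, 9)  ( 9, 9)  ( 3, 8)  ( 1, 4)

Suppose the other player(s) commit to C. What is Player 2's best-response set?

argmax u_2 = {P,S}

u_2(P vs C) = 9
u_2(Q vs C) = 1
u_2(R vs C) = 3
u_2(S vs C) = 9
max payoff 9 at {P,S}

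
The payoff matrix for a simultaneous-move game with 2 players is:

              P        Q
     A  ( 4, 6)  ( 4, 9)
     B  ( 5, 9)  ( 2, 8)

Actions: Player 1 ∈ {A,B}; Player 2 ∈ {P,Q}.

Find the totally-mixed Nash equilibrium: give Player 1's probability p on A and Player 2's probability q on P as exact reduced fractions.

P1 indiff ⇒ q·4+(1-q)·4 = q·5+(1-q)·2 ⇒ q(-1) = (1-q)(-2) ⇒ q = 2/3
P2 indiff ⇒ p·6+(1-p)·9 = p·9+(1-p)·8 ⇒ p(-3) = (1-p)(-1) ⇒ p = 1/4

p=1/4, q=2/3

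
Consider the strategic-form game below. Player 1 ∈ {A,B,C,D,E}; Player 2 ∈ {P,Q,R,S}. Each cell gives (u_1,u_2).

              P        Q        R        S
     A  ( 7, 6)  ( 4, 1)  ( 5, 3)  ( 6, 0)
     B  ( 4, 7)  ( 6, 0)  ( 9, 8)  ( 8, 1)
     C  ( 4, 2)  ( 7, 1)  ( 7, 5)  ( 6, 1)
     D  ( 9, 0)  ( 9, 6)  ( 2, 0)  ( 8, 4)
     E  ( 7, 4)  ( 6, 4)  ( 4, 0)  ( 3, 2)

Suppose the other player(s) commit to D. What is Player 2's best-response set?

u_2(P vs D) = 0
u_2(Q vs D) = 6
u_2(R vs D) = 0
u_2(S vs D) = 4
max payoff 6 at {Q}

P2 best: {Q}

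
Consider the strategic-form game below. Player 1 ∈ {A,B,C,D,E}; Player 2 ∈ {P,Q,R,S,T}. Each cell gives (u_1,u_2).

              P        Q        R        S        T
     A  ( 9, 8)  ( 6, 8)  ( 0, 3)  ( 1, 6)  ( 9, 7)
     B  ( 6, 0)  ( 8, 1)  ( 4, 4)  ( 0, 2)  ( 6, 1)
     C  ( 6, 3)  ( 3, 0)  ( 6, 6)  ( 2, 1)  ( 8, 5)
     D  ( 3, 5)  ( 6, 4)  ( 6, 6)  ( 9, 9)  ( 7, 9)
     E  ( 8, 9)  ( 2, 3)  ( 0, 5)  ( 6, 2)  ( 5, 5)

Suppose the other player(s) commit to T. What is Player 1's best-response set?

u_1(A vs T) = 9
u_1(B vs T) = 6
u_1(C vs T) = 8
u_1(D vs T) = 7
u_1(E vs T) = 5
max payoff 9 at {A}

P1 best: {A}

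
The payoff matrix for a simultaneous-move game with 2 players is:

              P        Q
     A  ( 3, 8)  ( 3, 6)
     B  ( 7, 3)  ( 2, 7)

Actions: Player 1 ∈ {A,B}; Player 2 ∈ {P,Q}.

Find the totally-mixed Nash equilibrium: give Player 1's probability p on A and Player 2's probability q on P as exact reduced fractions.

(p,q) = (2/3, 1/5)

P1 indiff ⇒ q·3+(1-q)·3 = q·7+(1-q)·2 ⇒ q(-4) = (1-q)(-1) ⇒ q = 1/5
P2 indiff ⇒ p·8+(1-p)·3 = p·6+(1-p)·7 ⇒ p(2) = (1-p)(4) ⇒ p = 2/3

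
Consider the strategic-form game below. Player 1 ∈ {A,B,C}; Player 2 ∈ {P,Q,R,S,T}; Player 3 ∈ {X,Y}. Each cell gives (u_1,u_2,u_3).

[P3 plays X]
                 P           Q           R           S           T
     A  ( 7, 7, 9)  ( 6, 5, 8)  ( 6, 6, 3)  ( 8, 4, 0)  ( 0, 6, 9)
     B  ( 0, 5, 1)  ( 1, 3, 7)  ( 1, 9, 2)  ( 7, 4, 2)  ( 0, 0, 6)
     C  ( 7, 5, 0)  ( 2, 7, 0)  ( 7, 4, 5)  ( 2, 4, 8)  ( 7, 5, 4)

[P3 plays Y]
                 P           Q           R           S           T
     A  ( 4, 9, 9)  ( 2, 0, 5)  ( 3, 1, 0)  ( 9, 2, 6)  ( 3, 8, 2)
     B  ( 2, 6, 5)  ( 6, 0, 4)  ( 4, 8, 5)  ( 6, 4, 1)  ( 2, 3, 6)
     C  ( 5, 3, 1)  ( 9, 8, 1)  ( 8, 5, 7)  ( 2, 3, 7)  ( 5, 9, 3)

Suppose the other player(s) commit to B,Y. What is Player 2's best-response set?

u_2(P vs B,Y) = 6
u_2(Q vs B,Y) = 0
u_2(R vs B,Y) = 8
u_2(S vs B,Y) = 4
u_2(T vs B,Y) = 3
max payoff 8 at {R}

argmax u_2 = {R}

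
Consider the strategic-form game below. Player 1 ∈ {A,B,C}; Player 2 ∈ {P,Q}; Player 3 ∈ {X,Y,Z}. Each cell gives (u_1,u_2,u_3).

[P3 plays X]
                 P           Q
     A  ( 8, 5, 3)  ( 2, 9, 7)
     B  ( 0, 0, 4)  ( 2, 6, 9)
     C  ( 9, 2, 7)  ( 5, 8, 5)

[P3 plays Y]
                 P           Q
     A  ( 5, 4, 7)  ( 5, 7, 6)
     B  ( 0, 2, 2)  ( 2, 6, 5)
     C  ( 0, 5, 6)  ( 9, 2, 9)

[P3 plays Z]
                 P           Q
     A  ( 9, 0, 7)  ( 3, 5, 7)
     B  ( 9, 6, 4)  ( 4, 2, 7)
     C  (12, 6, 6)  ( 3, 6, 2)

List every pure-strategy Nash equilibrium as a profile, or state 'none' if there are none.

(A,P,X): not NE [P1→C gives 9>8; P2→Q gives 9>5; P3→Z gives 7>3]
(A,P,Y): not NE [P2→Q gives 7>4]
(A,P,Z): not NE [P1→C gives 12>9; P2→Q gives 5>0]
(A,Q,X): not NE [P1→C gives 5>2]
(A,Q,Y): not NE [P1→C gives 9>5; P3→Z gives 7>6]
(A,Q,Z): not NE [P1→B gives 4>3]
(B,P,X): not NE [P1→C gives 9>0; P2→Q gives 6>0]
(B,P,Y): not NE [P1→A gives 5>0; P2→Q gives 6>2; P3→Z gives 4>2]
(B,P,Z): not NE [P1→C gives 12>9]
(B,Q,X): not NE [P1→C gives 5>2]
(B,Q,Y): not NE [P1→C gives 9>2; P3→X gives 9>5]
(B,Q,Z): not NE [P2→P gives 6>2; P3→X gives 9>7]
(C,P,X): not NE [P2→Q gives 8>2]
(C,P,Y): not NE [P1→A gives 5>0; P3→X gives 7>6]
(C,P,Z): not NE [P3→X gives 7>6]
(C,Q,X): not NE [P3→Y gives 9>5]
(C,Q,Y): not NE [P2→P gives 5>2]
(C,Q,Z): not NE [P1→B gives 4>3; P3→Y gives 9>2]

PSNE: ∅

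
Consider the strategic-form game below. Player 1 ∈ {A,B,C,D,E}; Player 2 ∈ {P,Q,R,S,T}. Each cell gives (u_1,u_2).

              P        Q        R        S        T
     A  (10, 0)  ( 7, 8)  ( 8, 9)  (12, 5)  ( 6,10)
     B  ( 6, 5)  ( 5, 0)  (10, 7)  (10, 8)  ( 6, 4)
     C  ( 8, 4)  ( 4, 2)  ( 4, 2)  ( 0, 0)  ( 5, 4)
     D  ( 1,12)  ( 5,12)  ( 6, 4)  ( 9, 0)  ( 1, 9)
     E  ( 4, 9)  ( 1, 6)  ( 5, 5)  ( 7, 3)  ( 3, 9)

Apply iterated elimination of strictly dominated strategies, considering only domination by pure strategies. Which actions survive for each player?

P1 drop C (A beats it: P:10>8 Q:7>4 R:8>4 S:12>0 T:6>5)
P1 drop D (A beats it: P:10>1 Q:7>5 R:8>6 S:12>9 T:6>1)
P1 drop E (A beats it: P:10>4 Q:7>1 R:8>5 S:12>7 T:6>3)
P2 drop P (R beats it: A:9>0 B:7>5)
P2 drop Q (R beats it: A:9>8 B:7>0)
P1→{A,B} P2→{R,S,T}

Survivors P1:{A,B} P2:{R,S,T}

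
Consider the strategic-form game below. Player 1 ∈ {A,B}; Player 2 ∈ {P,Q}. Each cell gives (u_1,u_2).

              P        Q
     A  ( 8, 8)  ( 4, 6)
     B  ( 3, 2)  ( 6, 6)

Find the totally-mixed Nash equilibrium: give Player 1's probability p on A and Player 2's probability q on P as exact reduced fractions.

P1 indiff ⇒ q·8+(1-q)·4 = q·3+(1-q)·6 ⇒ q(5) = (1-q)(2) ⇒ q = 2/7
P2 indiff ⇒ p·8+(1-p)·2 = p·6+(1-p)·6 ⇒ p(2) = (1-p)(4) ⇒ p = 2/3

(p,q) = (2/3, 2/7)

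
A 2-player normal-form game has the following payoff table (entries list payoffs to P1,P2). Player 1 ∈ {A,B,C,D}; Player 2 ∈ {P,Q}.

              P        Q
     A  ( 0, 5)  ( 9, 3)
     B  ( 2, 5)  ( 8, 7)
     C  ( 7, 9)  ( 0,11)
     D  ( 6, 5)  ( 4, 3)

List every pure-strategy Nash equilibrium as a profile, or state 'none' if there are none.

PSNE: ∅

(A,P): not NE [P1→C gives 7>0]
(A,Q): not NE [P2→P gives 5>3]
(B,P): not NE [P1→C gives 7>2; P2→Q gives 7>5]
(B,Q): not NE [P1→A gives 9>8]
(C,P): not NE [P2→Q gives 11>9]
(C,Q): not NE [P1→A gives 9>0]
(D,P): not NE [P1→C gives 7>6]
(D,Q): not NE [P1→A gives 9>4; P2→P gives 5>3]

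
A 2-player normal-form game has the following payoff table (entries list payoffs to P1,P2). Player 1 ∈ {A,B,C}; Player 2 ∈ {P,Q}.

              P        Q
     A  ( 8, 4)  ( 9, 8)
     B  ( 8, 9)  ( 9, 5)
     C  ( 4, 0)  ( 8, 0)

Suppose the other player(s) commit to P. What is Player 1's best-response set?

u_1(A vs P) = 8
u_1(B vs P) = 8
u_1(C vs P) = 4
max payoff 8 at {A,B}

BR_1 = {A,B}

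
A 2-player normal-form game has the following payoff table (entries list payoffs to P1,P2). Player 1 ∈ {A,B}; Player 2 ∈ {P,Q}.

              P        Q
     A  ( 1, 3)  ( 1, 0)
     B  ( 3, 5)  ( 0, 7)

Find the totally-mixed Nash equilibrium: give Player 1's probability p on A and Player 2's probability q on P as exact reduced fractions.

P1 mixes 2/5 on A; P2 mixes 1/3 on P

P1 indiff ⇒ q·1+(1-q)·1 = q·3+(1-q)·0 ⇒ q(-2) = (1-q)(-1) ⇒ q = 1/3
P2 indiff ⇒ p·3+(1-p)·5 = p·0+(1-p)·7 ⇒ p(3) = (1-p)(2) ⇒ p = 2/5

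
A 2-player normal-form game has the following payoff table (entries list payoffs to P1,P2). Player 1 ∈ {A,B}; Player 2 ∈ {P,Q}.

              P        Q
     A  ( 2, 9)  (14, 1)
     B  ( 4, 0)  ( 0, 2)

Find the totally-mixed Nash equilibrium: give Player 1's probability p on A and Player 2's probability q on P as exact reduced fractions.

(p,q) = (1/5, 7/8)

P1 indiff ⇒ q·2+(1-q)·14 = q·4+(1-q)·0 ⇒ q(-2) = (1-q)(-14) ⇒ q = 7/8
P2 indiff ⇒ p·9+(1-p)·0 = p·1+(1-p)·2 ⇒ p(8) = (1-p)(2) ⇒ p = 1/5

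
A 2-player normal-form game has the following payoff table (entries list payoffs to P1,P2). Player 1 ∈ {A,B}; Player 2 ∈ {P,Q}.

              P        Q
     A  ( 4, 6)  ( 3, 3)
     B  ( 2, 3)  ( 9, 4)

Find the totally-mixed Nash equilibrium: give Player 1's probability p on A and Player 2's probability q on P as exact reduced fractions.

P1 indiff ⇒ q·4+(1-q)·3 = q·2+(1-q)·9 ⇒ q(2) = (1-q)(6) ⇒ q = 3/4
P2 indiff ⇒ p·6+(1-p)·3 = p·3+(1-p)·4 ⇒ p(3) = (1-p)(1) ⇒ p = 1/4

(p,q) = (1/4, 3/4)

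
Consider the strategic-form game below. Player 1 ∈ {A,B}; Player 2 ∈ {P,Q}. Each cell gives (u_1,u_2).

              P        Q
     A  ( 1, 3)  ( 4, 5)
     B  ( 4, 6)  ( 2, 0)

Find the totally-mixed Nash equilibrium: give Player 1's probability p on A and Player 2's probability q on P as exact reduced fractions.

P1 indiff ⇒ q·1+(1-q)·4 = q·4+(1-q)·2 ⇒ q(-3) = (1-q)(-2) ⇒ q = 2/5
P2 indiff ⇒ p·3+(1-p)·6 = p·5+(1-p)·0 ⇒ p(-2) = (1-p)(-6) ⇒ p = 3/4

(p,q) = (3/4, 2/5)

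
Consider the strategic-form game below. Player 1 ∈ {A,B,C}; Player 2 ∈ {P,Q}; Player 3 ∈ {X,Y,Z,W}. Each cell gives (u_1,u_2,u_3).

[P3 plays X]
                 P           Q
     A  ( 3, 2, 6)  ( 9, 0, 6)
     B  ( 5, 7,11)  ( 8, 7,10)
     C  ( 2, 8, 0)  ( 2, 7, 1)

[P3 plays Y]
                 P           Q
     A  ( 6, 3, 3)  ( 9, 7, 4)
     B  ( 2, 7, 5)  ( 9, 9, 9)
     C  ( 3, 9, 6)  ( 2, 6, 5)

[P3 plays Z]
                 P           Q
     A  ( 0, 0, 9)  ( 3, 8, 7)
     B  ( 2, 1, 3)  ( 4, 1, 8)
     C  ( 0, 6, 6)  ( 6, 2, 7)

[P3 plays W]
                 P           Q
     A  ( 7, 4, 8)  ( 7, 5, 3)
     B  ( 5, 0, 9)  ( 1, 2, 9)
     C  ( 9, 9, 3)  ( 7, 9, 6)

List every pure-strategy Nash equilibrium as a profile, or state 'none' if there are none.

(A,P,X): not NE [P1→B gives 5>3; P3→Z gives 9>6]
(A,P,Y): not NE [P2→Q gives 7>3; P3→Z gives 9>3]
(A,P,Z): not NE [P1→B gives 2>0; P2→Q gives 8>0]
(A,P,W): not NE [P1→C gives 9>7; P2→Q gives 5>4; P3→Z gives 9>8]
(A,Q,X): not NE [P2→P gives 2>0; P3→Z gives 7>6]
(A,Q,Y): not NE [P3→Z gives 7>4]
(A,Q,Z): not NE [P1→C gives 6>3]
(A,Q,W): not NE [P3→Z gives 7>3]
(B,P,X): NE
(B,P,Y): not NE [P1→A gives 6>2; P2→Q gives 9>7; P3→X gives 11>5]
(B,P,Z): not NE [P3→X gives 11>3]
(B,P,W): not NE [P1→C gives 9>5; P2→Q gives 2>0; P3→X gives 11>9]
(B,Q,X): not NE [P1→A gives 9>8]
(B,Q,Y): not NE [P3→X gives 10>9]
(B,Q,Z): not NE [P1→C gives 6>4; P3→X gives 10>8]
(B,Q,W): not NE [P1→C gives 7>1; P3→X gives 10>9]
(C,P,X): not NE [P1→B gives 5>2; P3→Z gives 6>0]
(C,P,Y): not NE [P1→A gives 6>3]
(C,P,Z): not NE [P1→B gives 2>0]
(C,P,W): not NE [P3→Z gives 6>3]
(C,Q,X): not NE [P1→A gives 9>2; P2→P gives 8>7; P3→Z gives 7>1]
(C,Q,Y): not NE [P1→B gives 9>2; P2→P gives 9>6; P3→Z gives 7>5]
(C,Q,Z): not NE [P2→P gives 6>2]
(C,Q,W): not NE [P3→Z gives 7>6]

NE set: (B,P,X)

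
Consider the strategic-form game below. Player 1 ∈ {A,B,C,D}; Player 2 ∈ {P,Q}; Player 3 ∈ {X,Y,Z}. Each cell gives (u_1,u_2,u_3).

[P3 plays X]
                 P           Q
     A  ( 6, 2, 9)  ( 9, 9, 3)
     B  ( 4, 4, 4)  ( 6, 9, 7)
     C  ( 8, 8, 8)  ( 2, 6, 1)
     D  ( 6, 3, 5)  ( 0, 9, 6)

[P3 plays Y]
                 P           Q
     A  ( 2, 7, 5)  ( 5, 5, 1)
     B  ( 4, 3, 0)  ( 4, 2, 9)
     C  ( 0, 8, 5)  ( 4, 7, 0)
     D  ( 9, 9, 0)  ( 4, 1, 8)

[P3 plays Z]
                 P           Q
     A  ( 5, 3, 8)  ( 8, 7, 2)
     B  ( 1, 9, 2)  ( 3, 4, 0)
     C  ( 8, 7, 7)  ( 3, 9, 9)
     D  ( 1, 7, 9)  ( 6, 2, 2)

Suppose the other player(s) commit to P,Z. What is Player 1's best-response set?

u_1(A vs P,Z) = 5
u_1(B vs P,Z) = 1
u_1(C vs P,Z) = 8
u_1(D vs P,Z) = 1
max payoff 8 at {C}

BR_1 = {C}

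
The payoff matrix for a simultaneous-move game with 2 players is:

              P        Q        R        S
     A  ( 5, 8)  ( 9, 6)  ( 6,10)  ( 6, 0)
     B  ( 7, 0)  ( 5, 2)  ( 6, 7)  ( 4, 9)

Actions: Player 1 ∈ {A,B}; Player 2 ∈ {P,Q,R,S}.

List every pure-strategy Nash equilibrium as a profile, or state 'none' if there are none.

Nash profiles: (A,R)

(A,P): not NE [P1→B gives 7>5; P2→R gives 10>8]
(A,Q): not NE [P2→R gives 10>6]
(A,R): NE
(A,S): not NE [P2→R gives 10>0]
(B,P): not NE [P2→S gives 9>0]
(B,Q): not NE [P1→A gives 9>5; P2→S gives 9>2]
(B,R): not NE [P2→S gives 9>7]
(B,S): not NE [P1→A gives 6>4]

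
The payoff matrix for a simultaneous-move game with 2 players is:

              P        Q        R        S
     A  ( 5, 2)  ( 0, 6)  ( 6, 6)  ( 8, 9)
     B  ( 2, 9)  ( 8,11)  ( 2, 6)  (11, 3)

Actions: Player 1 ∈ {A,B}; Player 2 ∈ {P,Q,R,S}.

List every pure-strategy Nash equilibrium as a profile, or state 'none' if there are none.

(A,P): not NE [P2→S gives 9>2]
(A,Q): not NE [P1→B gives 8>0; P2→S gives 9>6]
(A,R): not NE [P2→S gives 9>6]
(A,S): not NE [P1→B gives 11>8]
(B,P): not NE [P1→A gives 5>2; P2→Q gives 11>9]
(B,Q): NE
(B,R): not NE [P1→A gives 6>2; P2→Q gives 11>6]
(B,S): not NE [P2→Q gives 11>3]

PSNE = {(B,Q)}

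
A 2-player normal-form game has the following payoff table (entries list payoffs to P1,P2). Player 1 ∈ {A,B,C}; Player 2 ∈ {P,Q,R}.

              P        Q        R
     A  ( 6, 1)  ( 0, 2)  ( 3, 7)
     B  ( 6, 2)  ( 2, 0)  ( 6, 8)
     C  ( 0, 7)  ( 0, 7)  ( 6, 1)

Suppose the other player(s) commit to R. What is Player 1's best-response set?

u_1(A vs R) = 3
u_1(B vs R) = 6
u_1(C vs R) = 6
max payoff 6 at {B,C}

argmax u_1 = {B,C}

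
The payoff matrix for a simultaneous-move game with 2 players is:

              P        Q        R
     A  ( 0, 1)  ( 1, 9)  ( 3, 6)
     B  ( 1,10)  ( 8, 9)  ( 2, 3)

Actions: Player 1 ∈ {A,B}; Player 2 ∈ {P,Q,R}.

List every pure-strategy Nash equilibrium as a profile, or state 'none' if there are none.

NE set: (B,P)

(A,P): not NE [P1→B gives 1>0; P2→Q gives 9>1]
(A,Q): not NE [P1→B gives 8>1]
(A,R): not NE [P2→Q gives 9>6]
(B,P): NE
(B,Q): not NE [P2→P gives 10>9]
(B,R): not NE [P1→A gives 3>2; P2→P gives 10>3]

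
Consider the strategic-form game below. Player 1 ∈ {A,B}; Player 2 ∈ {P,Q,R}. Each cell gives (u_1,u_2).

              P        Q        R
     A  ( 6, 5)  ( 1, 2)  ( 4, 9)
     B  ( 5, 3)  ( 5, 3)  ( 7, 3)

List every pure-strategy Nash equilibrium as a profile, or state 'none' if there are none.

NE set: (B,Q), (B,R)

(A,P): not NE [P2→R gives 9>5]
(A,Q): not NE [P1→B gives 5>1; P2→R gives 9>2]
(A,R): not NE [P1→B gives 7>4]
(B,P): not NE [P1→A gives 6>5]
(B,Q): NE
(B,R): NE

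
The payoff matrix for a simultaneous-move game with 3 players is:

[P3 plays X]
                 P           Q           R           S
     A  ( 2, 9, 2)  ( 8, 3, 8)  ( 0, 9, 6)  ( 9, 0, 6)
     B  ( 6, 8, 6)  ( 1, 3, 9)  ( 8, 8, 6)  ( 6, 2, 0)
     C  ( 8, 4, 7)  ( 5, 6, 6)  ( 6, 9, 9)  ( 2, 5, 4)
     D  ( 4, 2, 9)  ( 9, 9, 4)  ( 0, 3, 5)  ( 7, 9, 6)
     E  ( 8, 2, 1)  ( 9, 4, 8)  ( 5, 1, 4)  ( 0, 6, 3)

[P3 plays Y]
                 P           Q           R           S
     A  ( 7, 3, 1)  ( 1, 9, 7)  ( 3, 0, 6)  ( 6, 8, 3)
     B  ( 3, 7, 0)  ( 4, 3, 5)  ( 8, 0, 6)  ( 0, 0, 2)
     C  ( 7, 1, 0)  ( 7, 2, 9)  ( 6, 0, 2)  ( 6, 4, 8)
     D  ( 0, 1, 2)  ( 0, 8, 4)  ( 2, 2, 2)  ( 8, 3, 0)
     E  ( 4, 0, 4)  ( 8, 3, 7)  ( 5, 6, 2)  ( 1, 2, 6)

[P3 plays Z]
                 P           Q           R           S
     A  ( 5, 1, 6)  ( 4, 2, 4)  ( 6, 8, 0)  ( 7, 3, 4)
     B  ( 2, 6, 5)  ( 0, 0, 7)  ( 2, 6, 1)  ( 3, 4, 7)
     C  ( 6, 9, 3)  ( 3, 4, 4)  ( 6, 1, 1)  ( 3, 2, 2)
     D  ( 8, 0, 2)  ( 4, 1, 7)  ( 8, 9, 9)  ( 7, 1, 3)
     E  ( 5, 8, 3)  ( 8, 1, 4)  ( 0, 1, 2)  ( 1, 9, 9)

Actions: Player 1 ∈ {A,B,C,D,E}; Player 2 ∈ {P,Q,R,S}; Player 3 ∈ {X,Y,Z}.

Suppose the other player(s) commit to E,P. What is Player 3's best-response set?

BR_3 = {Y}

u_3(X vs E,P) = 1
u_3(Y vs E,P) = 4
u_3(Z vs E,P) = 3
max payoff 4 at {Y}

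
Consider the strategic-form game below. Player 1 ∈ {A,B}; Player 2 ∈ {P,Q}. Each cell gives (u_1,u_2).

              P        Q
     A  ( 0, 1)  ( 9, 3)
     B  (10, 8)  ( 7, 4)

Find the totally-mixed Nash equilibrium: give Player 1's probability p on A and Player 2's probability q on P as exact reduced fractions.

p=2/3, q=1/6

P1 indiff ⇒ q·0+(1-q)·9 = q·10+(1-q)·7 ⇒ q(-10) = (1-q)(-2) ⇒ q = 1/6
P2 indiff ⇒ p·1+(1-p)·8 = p·3+(1-p)·4 ⇒ p(-2) = (1-p)(-4) ⇒ p = 2/3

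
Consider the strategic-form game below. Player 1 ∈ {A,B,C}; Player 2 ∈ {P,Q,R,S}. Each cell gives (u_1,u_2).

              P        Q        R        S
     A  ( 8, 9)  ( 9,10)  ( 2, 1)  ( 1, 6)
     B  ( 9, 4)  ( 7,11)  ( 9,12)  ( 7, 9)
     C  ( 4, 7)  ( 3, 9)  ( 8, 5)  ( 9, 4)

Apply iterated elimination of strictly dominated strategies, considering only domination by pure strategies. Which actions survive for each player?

P2 drop P (Q beats it: A:10>9 B:11>4 C:9>7)
P2 drop S (Q beats it: A:10>6 B:11>9 C:9>4)
P1 drop C (B beats it: Q:7>3 R:9>8)
P1→{A,B} P2→{Q,R}

Survivors P1:{A,B} P2:{Q,R}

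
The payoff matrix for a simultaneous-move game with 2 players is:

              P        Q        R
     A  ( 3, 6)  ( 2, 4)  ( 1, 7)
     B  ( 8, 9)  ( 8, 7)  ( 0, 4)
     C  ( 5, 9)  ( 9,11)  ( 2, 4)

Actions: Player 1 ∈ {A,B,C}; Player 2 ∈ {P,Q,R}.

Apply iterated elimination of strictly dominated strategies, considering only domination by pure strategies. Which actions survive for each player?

Remaining: P1:{B,C} P2:{P,Q}

P1 drop A (C beats it: P:5>3 Q:9>2 R:2>1)
P2 drop R (P beats it: B:9>4 C:9>4)
P1→{B,C} P2→{P,Q}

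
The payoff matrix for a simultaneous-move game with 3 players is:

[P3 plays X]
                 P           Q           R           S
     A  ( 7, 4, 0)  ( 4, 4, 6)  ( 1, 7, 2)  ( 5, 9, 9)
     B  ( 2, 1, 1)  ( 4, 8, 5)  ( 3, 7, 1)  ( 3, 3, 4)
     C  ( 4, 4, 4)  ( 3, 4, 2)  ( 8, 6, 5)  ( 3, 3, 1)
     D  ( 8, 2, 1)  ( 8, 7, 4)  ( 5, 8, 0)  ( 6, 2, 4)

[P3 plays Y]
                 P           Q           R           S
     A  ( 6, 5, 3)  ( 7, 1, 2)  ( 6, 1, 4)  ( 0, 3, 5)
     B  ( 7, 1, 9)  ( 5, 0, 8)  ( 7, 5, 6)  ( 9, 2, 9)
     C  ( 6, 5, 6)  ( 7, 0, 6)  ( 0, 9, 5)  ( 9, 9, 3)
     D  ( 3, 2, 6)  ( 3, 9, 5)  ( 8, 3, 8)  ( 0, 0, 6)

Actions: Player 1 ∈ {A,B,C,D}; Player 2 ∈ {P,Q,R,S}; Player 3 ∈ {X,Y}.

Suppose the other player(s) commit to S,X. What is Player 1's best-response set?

argmax u_1 = {D}

u_1(A vs S,X) = 5
u_1(B vs S,X) = 3
u_1(C vs S,X) = 3
u_1(D vs S,X) = 6
max payoff 6 at {D}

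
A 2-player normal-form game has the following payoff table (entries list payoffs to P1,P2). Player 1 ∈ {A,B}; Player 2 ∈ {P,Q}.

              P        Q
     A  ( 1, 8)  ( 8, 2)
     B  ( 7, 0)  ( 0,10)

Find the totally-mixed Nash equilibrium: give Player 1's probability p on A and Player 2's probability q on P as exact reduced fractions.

P1 indiff ⇒ q·1+(1-q)·8 = q·7+(1-q)·0 ⇒ q(-6) = (1-q)(-8) ⇒ q = 4/7
P2 indiff ⇒ p·8+(1-p)·0 = p·2+(1-p)·10 ⇒ p(6) = (1-p)(10) ⇒ p = 5/8

P1 mixes 5/8 on A; P2 mixes 4/7 on P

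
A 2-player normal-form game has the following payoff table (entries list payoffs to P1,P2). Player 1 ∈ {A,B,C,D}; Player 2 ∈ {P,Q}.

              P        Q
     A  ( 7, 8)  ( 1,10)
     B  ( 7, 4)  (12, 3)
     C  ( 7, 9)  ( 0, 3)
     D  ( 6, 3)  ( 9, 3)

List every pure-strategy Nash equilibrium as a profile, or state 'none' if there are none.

(A,P): not NE [P2→Q gives 10>8]
(A,Q): not NE [P1→B gives 12>1]
(B,P): NE
(B,Q): not NE [P2→P gives 4>3]
(C,P): NE
(C,Q): not NE [P1→B gives 12>0; P2→P gives 9>3]
(D,P): not NE [P1→C gives 7>6]
(D,Q): not NE [P1→B gives 12>9]

Nash profiles: (B,P), (C,P)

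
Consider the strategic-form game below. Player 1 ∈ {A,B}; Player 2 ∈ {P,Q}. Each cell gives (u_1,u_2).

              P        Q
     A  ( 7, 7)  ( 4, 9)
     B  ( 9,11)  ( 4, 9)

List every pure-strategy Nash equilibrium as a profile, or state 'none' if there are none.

Nash profiles: (A,Q), (B,P)

(A,P): not NE [P1→B gives 9>7; P2→Q gives 9>7]
(A,Q): NE
(B,P): NE
(B,Q): not NE [P2→P gives 11>9]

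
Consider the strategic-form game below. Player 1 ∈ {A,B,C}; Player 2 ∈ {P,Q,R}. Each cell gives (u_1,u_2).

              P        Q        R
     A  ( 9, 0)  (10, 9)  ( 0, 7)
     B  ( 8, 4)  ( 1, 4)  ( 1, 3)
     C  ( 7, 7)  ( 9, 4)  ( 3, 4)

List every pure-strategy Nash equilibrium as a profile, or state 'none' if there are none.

PSNE = {(A,Q)}

(A,P): not NE [P2→Q gives 9>0]
(A,Q): NE
(A,R): not NE [P1→C gives 3>0; P2→Q gives 9>7]
(B,P): not NE [P1→A gives 9>8]
(B,Q): not NE [P1→A gives 10>1]
(B,R): not NE [P1→C gives 3>1; P2→Q gives 4>3]
(C,P): not NE [P1→A gives 9>7]
(C,Q): not NE [P1→A gives 10>9; P2→P gives 7>4]
(C,R): not NE [P2→P gives 7>4]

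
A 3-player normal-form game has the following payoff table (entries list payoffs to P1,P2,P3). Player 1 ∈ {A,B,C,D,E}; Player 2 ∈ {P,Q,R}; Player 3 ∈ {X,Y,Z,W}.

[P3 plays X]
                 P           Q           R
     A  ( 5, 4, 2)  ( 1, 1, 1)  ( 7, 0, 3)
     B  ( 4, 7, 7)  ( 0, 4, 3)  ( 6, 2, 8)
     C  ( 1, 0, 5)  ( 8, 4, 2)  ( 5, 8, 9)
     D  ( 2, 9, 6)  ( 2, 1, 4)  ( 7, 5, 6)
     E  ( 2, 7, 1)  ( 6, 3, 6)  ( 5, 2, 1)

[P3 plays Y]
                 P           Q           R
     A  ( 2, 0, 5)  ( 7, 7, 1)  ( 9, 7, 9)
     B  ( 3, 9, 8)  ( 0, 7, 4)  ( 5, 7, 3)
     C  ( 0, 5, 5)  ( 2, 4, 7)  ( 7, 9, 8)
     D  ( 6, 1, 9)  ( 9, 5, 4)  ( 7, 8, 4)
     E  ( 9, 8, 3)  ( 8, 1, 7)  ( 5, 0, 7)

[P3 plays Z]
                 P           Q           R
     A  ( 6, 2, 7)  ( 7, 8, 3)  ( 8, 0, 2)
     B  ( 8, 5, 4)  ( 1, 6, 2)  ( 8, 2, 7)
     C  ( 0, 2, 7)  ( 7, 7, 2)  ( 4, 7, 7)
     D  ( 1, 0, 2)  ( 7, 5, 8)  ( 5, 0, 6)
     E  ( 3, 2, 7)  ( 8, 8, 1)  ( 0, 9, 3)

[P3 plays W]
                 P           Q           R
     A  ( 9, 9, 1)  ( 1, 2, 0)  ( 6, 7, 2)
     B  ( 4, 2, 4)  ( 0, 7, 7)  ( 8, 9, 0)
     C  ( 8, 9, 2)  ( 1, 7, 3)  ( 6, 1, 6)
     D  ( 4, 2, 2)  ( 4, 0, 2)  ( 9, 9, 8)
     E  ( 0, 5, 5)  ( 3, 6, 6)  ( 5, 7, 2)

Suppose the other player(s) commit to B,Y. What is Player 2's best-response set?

P2 best: {P}

u_2(P vs B,Y) = 9
u_2(Q vs B,Y) = 7
u_2(R vs B,Y) = 7
max payoff 9 at {P}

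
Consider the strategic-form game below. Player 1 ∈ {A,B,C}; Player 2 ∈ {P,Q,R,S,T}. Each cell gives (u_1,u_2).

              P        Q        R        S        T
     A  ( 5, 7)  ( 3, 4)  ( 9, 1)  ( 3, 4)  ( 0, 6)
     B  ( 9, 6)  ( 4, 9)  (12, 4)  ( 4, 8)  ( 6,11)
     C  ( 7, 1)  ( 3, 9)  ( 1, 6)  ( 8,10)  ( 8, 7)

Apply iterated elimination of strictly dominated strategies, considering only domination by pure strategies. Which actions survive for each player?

IESDS → P1:{B,C} P2:{Q,S,T}

P1 drop A (B beats it: P:9>5 Q:4>3 R:12>9 S:4>3 T:6>0)
P2 drop P (Q beats it: B:9>6 C:9>1)
P2 drop R (Q beats it: B:9>4 C:9>6)
P1→{B,C} P2→{Q,S,T}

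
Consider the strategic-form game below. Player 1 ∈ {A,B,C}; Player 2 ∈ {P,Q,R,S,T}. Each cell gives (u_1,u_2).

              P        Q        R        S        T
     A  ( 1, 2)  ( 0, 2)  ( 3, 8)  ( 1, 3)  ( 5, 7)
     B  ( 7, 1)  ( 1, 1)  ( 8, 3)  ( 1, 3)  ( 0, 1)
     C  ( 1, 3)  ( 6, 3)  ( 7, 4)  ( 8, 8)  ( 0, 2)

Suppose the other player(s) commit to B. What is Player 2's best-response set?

P2 best: {R,S}

u_2(P vs B) = 1
u_2(Q vs B) = 1
u_2(R vs B) = 3
u_2(S vs B) = 3
u_2(T vs B) = 1
max payoff 3 at {R,S}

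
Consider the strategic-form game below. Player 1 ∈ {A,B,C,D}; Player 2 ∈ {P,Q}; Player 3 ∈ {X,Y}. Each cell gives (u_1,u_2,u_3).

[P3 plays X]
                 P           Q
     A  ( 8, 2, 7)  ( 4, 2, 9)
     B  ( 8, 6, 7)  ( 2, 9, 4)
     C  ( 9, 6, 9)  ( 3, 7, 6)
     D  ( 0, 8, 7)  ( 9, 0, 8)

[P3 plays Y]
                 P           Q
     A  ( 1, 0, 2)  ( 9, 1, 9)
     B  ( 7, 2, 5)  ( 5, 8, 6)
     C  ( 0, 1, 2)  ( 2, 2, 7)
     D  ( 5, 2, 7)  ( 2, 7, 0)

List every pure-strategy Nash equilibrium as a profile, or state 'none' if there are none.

Nash profiles: (A,Q,Y)

(A,P,X): not NE [P1→C gives 9>8]
(A,P,Y): not NE [P1→B gives 7>1; P2→Q gives 1>0; P3→X gives 7>2]
(A,Q,X): not NE [P1→D gives 9>4]
(A,Q,Y): NE
(B,P,X): not NE [P1→C gives 9>8; P2→Q gives 9>6]
(B,P,Y): not NE [P2→Q gives 8>2; P3→X gives 7>5]
(B,Q,X): not NE [P1→D gives 9>2; P3→Y gives 6>4]
(B,Q,Y): not NE [P1→A gives 9>5]
(C,P,X): not NE [P2→Q gives 7>6]
(C,P,Y): not NE [P1→B gives 7>0; P2→Q gives 2>1; P3→X gives 9>2]
(C,Q,X): not NE [P1→D gives 9>3; P3→Y gives 7>6]
(C,Q,Y): not NE [P1→A gives 9>2]
(D,P,X): not NE [P1→C gives 9>0]
(D,P,Y): not NE [P1→B gives 7>5; P2→Q gives 7>2]
(D,Q,X): not NE [P2→P gives 8>0]
(D,Q,Y): not NE [P1→A gives 9>2; P3→X gives 8>0]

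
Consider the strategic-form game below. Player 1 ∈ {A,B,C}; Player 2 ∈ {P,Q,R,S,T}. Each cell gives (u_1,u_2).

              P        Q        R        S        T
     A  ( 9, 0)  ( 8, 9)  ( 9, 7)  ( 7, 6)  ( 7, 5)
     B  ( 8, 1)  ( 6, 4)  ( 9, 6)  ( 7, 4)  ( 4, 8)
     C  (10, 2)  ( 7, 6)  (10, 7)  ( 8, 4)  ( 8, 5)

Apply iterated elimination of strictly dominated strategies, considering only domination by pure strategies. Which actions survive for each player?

Remaining: P1:{A,C} P2:{Q,R}

P1 drop B (C beats it: P:10>8 Q:7>6 R:10>9 S:8>7 T:8>4)
P2 drop P (Q beats it: A:9>0 C:6>2)
P2 drop S (Q beats it: A:9>6 C:6>4)
P2 drop T (Q beats it: A:9>5 C:6>5)
P1→{A,C} P2→{Q,R}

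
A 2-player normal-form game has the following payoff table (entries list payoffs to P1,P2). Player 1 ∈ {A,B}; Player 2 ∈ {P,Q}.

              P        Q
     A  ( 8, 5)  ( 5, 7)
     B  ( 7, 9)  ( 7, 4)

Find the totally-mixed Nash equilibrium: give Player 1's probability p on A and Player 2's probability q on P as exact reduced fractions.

P1 indiff ⇒ q·8+(1-q)·5 = q·7+(1-q)·7 ⇒ q(1) = (1-q)(2) ⇒ q = 2/3
P2 indiff ⇒ p·5+(1-p)·9 = p·7+(1-p)·4 ⇒ p(-2) = (1-p)(-5) ⇒ p = 5/7

p=5/7, q=2/3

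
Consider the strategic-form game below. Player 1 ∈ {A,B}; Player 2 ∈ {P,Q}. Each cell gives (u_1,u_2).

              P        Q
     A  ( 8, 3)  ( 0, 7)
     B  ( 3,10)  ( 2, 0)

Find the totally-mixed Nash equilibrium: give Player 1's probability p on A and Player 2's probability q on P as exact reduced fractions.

(p,q) = (5/7, 2/7)

P1 indiff ⇒ q·8+(1-q)·0 = q·3+(1-q)·2 ⇒ q(5) = (1-q)(2) ⇒ q = 2/7
P2 indiff ⇒ p·3+(1-p)·10 = p·7+(1-p)·0 ⇒ p(-4) = (1-p)(-10) ⇒ p = 5/7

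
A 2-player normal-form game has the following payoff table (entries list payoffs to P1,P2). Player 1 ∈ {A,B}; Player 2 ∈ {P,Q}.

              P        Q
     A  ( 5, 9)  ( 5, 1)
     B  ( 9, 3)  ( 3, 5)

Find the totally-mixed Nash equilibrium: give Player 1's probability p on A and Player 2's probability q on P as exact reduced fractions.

P1 indiff ⇒ q·5+(1-q)·5 = q·9+(1-q)·3 ⇒ q(-4) = (1-q)(-2) ⇒ q = 1/3
P2 indiff ⇒ p·9+(1-p)·3 = p·1+(1-p)·5 ⇒ p(8) = (1-p)(2) ⇒ p = 1/5

p=1/5, q=1/3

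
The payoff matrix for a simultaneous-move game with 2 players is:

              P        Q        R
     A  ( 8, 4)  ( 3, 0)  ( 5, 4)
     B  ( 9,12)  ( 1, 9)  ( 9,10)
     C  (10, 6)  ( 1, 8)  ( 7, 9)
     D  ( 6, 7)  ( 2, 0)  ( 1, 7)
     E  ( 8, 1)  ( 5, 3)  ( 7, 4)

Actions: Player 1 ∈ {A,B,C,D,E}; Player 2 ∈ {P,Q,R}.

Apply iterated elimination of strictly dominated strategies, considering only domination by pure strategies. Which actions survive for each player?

P1 drop D (A beats it: P:8>6 Q:3>2 R:5>1)
P2 drop Q (R beats it: A:4>0 B:10>9 C:9>8 E:4>3)
P1 drop A (B beats it: P:9>8 R:9>5)
P1 drop E (B beats it: P:9>8 R:9>7)
P1→{B,C} P2→{P,R}

Remaining: P1:{B,C} P2:{P,R}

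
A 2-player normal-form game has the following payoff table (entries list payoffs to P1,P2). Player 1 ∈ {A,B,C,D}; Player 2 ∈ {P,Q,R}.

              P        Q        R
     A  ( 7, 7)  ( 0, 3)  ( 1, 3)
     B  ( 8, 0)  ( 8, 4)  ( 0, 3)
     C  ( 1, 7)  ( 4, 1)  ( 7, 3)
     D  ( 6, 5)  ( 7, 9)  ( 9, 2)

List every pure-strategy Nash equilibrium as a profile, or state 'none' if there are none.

(A,P): not NE [P1→B gives 8>7]
(A,Q): not NE [P1→B gives 8>0; P2→P gives 7>3]
(A,R): not NE [P1→D gives 9>1; P2→P gives 7>3]
(B,P): not NE [P2→Q gives 4>0]
(B,Q): NE
(B,R): not NE [P1→D gives 9>0; P2→Q gives 4>3]
(C,P): not NE [P1→B gives 8>1]
(C,Q): not NE [P1→B gives 8>4; P2→P gives 7>1]
(C,R): not NE [P1→D gives 9>7; P2→P gives 7>3]
(D,P): not NE [P1→B gives 8>6; P2→Q gives 9>5]
(D,Q): not NE [P1→B gives 8>7]
(D,R): not NE [P2→Q gives 9>2]

Nash profiles: (B,Q)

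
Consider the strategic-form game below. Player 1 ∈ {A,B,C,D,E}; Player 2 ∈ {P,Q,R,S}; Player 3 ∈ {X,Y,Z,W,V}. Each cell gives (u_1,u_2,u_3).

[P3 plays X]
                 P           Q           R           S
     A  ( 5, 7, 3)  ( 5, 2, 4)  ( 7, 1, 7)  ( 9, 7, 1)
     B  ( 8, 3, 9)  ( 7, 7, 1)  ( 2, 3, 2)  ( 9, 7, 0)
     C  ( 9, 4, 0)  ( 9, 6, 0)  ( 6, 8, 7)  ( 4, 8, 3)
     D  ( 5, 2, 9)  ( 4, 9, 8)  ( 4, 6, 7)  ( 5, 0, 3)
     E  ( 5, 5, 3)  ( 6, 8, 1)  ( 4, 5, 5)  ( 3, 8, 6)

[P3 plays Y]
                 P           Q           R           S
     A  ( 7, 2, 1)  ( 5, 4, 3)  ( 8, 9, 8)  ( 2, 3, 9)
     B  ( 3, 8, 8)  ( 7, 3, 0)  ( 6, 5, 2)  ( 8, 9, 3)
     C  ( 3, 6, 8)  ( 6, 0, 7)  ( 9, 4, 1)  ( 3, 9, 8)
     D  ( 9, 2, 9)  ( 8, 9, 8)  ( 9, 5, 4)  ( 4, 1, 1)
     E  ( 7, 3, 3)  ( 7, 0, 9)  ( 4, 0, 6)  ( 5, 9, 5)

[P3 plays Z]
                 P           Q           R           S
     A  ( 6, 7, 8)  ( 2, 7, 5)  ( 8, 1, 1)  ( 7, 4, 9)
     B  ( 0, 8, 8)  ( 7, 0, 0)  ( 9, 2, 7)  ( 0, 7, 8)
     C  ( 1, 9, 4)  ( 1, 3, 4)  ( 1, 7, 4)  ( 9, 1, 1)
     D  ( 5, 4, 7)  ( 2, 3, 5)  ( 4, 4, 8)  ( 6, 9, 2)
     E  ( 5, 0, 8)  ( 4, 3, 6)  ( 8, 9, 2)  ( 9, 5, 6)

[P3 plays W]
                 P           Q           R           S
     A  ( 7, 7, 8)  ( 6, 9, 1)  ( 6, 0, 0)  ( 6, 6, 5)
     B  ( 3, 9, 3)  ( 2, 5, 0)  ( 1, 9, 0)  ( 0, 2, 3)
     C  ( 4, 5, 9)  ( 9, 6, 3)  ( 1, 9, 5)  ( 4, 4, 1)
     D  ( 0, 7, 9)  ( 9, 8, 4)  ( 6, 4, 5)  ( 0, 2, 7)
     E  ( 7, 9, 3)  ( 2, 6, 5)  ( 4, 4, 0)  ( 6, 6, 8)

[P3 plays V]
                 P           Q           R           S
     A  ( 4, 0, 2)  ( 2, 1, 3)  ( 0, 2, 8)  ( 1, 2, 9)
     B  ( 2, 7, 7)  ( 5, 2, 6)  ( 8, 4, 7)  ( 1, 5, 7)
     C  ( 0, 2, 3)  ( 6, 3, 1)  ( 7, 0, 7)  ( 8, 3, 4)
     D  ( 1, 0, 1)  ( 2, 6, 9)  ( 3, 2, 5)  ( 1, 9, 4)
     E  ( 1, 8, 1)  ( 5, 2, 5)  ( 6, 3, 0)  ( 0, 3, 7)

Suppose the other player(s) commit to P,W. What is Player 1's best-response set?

argmax u_1 = {A,E}

u_1(A vs P,W) = 7
u_1(B vs P,W) = 3
u_1(C vs P,W) = 4
u_1(D vs P,W) = 0
u_1(E vs P,W) = 7
max payoff 7 at {A,E}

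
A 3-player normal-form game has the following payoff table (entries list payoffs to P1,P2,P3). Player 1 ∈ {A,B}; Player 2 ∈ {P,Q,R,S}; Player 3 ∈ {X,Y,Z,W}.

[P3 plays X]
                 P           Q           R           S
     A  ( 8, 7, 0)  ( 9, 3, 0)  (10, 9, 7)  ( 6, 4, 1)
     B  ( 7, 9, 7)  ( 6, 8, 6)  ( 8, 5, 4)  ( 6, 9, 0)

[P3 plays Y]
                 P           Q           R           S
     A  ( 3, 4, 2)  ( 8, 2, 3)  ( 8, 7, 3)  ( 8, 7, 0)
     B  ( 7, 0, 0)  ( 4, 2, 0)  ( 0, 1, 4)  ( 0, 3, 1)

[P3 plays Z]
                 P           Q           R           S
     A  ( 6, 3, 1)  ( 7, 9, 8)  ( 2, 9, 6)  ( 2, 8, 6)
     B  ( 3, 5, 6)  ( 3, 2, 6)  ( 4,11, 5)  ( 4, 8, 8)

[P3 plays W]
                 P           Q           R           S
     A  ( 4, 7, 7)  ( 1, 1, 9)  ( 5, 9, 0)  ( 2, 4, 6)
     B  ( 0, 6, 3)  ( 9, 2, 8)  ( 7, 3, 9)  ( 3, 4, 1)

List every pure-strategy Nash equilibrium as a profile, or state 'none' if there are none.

PSNE = {(A,R,X)}

(A,P,X): not NE [P2→R gives 9>7; P3→W gives 7>0]
(A,P,Y): not NE [P1→B gives 7>3; P2→S gives 7>4; P3→W gives 7>2]
(A,P,Z): not NE [P2→R gives 9>3; P3→W gives 7>1]
(A,P,W): not NE [P2→R gives 9>7]
(A,Q,X): not NE [P2→R gives 9>3; P3→W gives 9>0]
(A,Q,Y): not NE [P2→S gives 7>2; P3→W gives 9>3]
(A,Q,Z): not NE [P3→W gives 9>8]
(A,Q,W): not NE [P1→B gives 9>1; P2→R gives 9>1]
(A,R,X): NE
(A,R,Y): not NE [P3→X gives 7>3]
(A,R,Z): not NE [P1→B gives 4>2; P3→X gives 7>6]
(A,R,W): not NE [P1→B gives 7>5; P3→X gives 7>0]
(A,S,X): not NE [P2→R gives 9>4; P3→W gives 6>1]
(A,S,Y): not NE [P3→W gives 6>0]
(A,S,Z): not NE [P1→B gives 4>2; P2→R gives 9>8]
(A,S,W): not NE [P1→B gives 3>2; P2→R gives 9>4]
(B,P,X): not NE [P1→A gives 8>7]
(B,P,Y): not NE [P2→S gives 3>0; P3→X gives 7>0]
(B,P,Z): not NE [P1→A gives 6>3; P2→R gives 11>5; P3→X gives 7>6]
(B,P,W): not NE [P1→A gives 4>0; P3→X gives 7>3]
(B,Q,X): not NE [P1→A gives 9>6; P2→S gives 9>8; P3→W gives 8>6]
(B,Q,Y): not NE [P1→A gives 8>4; P2→S gives 3>2; P3→W gives 8>0]
(B,Q,Z): not NE [P1→A gives 7>3; P2→R gives 11>2; P3→W gives 8>6]
(B,Q,W): not NE [P2→P gives 6>2]
(B,R,X): not NE [P1→A gives 10>8; P2→S gives 9>5; P3→W gives 9>4]
(B,R,Y): not NE [P1→A gives 8>0; P2→S gives 3>1; P3→W gives 9>4]
(B,R,Z): not NE [P3→W gives 9>5]
(B,R,W): not NE [P2→P gives 6>3]
(B,S,X): not NE [P3→Z gives 8>0]
(B,S,Y): not NE [P1→A gives 8>0; P3→Z gives 8>1]
(B,S,Z): not NE [P2→R gives 11>8]
(B,S,W): not NE [P2→P gives 6>4; P3→Z gives 8>1]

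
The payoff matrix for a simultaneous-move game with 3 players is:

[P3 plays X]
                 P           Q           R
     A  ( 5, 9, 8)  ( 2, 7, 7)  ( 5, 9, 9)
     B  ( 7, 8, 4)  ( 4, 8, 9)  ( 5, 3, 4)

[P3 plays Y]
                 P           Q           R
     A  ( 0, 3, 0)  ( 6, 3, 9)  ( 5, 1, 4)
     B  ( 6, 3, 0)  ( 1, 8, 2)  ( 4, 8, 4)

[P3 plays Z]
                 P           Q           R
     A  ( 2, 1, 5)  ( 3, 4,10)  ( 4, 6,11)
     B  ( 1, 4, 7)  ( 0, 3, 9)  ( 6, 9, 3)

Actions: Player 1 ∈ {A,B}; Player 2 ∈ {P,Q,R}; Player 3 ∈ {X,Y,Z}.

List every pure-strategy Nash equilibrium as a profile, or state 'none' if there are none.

(A,P,X): not NE [P1→B gives 7>5]
(A,P,Y): not NE [P1→B gives 6>0; P3→X gives 8>0]
(A,P,Z): not NE [P2→R gives 6>1; P3→X gives 8>5]
(A,Q,X): not NE [P1→B gives 4>2; P2→R gives 9>7; P3→Z gives 10>7]
(A,Q,Y): not NE [P3→Z gives 10>9]
(A,Q,Z): not NE [P2→R gives 6>4]
(A,R,X): not NE [P3→Z gives 11>9]
(A,R,Y): not NE [P2→Q gives 3>1; P3→Z gives 11>4]
(A,R,Z): not NE [P1→B gives 6>4]
(B,P,X): not NE [P3→Z gives 7>4]
(B,P,Y): not NE [P2→R gives 8>3; P3→Z gives 7>0]
(B,P,Z): not NE [P1→A gives 2>1; P2→R gives 9>4]
(B,Q,X): NE
(B,Q,Y): not NE [P1→A gives 6>1; P3→Z gives 9>2]
(B,Q,Z): not NE [P1→A gives 3>0; P2→R gives 9>3]
(B,R,X): not NE [P2→Q gives 8>3]
(B,R,Y): not NE [P1→A gives 5>4]
(B,R,Z): not NE [P3→Y gives 4>3]

NE set: (B,Q,X)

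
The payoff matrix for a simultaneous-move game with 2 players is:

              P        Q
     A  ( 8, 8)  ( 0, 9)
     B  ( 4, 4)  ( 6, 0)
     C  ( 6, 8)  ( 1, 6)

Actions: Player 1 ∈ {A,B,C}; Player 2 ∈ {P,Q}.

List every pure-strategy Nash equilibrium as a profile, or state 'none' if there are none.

(A,P): not NE [P2→Q gives 9>8]
(A,Q): not NE [P1→B gives 6>0]
(B,P): not NE [P1→A gives 8>4]
(B,Q): not NE [P2→P gives 4>0]
(C,P): not NE [P1→A gives 8>6]
(C,Q): not NE [P1→B gives 6>1; P2→P gives 8>6]

No pure NE.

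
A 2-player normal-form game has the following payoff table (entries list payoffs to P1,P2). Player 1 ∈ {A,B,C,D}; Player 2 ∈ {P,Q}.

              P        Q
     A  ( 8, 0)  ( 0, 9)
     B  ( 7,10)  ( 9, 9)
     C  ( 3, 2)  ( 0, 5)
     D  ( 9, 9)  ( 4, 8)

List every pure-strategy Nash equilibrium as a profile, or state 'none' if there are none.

(A,P): not NE [P1→D gives 9>8; P2→Q gives 9>0]
(A,Q): not NE [P1→B gives 9>0]
(B,P): not NE [P1→D gives 9>7]
(B,Q): not NE [P2→P gives 10>9]
(C,P): not NE [P1→D gives 9>3; P2→Q gives 5>2]
(C,Q): not NE [P1→B gives 9>0]
(D,P): NE
(D,Q): not NE [P1→B gives 9>4; P2→P gives 9>8]

PSNE = {(D,P)}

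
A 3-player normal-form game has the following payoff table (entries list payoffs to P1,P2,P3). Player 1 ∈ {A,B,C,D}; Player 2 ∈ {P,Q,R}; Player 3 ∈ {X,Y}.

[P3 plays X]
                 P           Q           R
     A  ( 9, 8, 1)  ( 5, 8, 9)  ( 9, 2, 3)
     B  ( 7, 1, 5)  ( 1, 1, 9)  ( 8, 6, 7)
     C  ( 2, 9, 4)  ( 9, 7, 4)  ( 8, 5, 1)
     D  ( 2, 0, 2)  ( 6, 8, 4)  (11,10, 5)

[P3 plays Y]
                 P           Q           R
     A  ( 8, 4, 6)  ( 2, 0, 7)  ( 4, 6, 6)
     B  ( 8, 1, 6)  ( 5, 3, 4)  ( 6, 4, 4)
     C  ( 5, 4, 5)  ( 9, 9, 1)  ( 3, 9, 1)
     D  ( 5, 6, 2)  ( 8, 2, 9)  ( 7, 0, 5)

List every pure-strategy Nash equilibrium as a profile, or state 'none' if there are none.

(A,P,X): not NE [P3→Y gives 6>1]
(A,P,Y): not NE [P2→R gives 6>4]
(A,Q,X): not NE [P1→C gives 9>5]
(A,Q,Y): not NE [P1→C gives 9>2; P2→R gives 6>0; P3→X gives 9>7]
(A,R,X): not NE [P1→D gives 11>9; P2→Q gives 8>2; P3→Y gives 6>3]
(A,R,Y): not NE [P1→D gives 7>4]
(B,P,X): not NE [P1→A gives 9>7; P2→R gives 6>1; P3→Y gives 6>5]
(B,P,Y): not NE [P2→R gives 4>1]
(B,Q,X): not NE [P1→C gives 9>1; P2→R gives 6>1]
(B,Q,Y): not NE [P1→C gives 9>5; P2→R gives 4>3; P3→X gives 9>4]
(B,R,X): not NE [P1→D gives 11>8]
(B,R,Y): not NE [P1→D gives 7>6; P3→X gives 7>4]
(C,P,X): not NE [P1→A gives 9>2; P3→Y gives 5>4]
(C,P,Y): not NE [P1→B gives 8>5; P2→R gives 9>4]
(C,Q,X): not NE [P2→P gives 9>7]
(C,Q,Y): not NE [P3→X gives 4>1]
(C,R,X): not NE [P1→D gives 11>8; P2→P gives 9>5]
(C,R,Y): not NE [P1→D gives 7>3]
(D,P,X): not NE [P1→A gives 9>2; P2→R gives 10>0]
(D,P,Y): not NE [P1→B gives 8>5]
(D,Q,X): not NE [P1→C gives 9>6; P2→R gives 10>8; P3→Y gives 9>4]
(D,Q,Y): not NE [P1→C gives 9>8; P2→P gives 6>2]
(D,R,X): NE
(D,R,Y): not NE [P2→P gives 6>0]

NE set: (D,R,X)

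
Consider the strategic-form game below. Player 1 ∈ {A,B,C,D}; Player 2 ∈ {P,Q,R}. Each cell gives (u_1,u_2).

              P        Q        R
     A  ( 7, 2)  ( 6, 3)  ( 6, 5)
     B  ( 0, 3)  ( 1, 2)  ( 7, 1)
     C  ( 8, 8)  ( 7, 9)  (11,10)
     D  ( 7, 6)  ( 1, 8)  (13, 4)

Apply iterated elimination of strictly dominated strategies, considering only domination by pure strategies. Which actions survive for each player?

P1 drop A (C beats it: P:8>7 Q:7>6 R:11>6)
P1 drop B (C beats it: P:8>0 Q:7>1 R:11>7)
P2 drop P (Q beats it: C:9>8 D:8>6)
P1→{C,D} P2→{Q,R}

Remaining: P1:{C,D} P2:{Q,R}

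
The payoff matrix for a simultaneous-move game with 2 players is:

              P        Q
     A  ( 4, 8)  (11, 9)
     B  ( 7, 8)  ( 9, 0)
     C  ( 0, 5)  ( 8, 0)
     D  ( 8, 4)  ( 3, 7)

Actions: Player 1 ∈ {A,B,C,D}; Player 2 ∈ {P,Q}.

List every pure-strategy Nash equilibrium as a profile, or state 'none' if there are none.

(A,P): not NE [P1→D gives 8>4; P2→Q gives 9>8]
(A,Q): NE
(B,P): not NE [P1→D gives 8>7]
(B,Q): not NE [P1→A gives 11>9; P2→P gives 8>0]
(C,P): not NE [P1→D gives 8>0]
(C,Q): not NE [P1→A gives 11>8; P2→P gives 5>0]
(D,P): not NE [P2→Q gives 7>4]
(D,Q): not NE [P1→A gives 11>3]

PSNE = {(A,Q)}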